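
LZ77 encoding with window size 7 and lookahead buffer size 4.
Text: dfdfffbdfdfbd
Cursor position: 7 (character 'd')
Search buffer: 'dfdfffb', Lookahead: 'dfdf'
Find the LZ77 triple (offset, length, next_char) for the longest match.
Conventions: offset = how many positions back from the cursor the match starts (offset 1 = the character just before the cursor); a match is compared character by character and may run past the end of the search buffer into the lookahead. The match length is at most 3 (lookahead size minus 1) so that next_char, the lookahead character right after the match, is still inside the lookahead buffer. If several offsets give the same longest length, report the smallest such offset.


Try each offset into the search buffer:
  offset=1 (pos 6, char 'b'): match length 0
  offset=2 (pos 5, char 'f'): match length 0
  offset=3 (pos 4, char 'f'): match length 0
  offset=4 (pos 3, char 'f'): match length 0
  offset=5 (pos 2, char 'd'): match length 2
  offset=6 (pos 1, char 'f'): match length 0
  offset=7 (pos 0, char 'd'): match length 3
Longest match has length 3 at offset 7.
next_char = character at position 7 + 3 = 10 -> 'f'

Best match: offset=7, length=3 (matching 'dfd' starting at position 0)
LZ77 triple: (7, 3, 'f')


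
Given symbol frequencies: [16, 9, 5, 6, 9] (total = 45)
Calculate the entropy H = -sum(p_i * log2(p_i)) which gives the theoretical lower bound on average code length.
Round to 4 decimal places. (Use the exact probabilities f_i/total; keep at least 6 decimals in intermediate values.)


Per-symbol terms -p_i * log2(p_i) with p_i = f_i/45:
  p = 16/45 = 0.355556: log2(p) = -1.491853, -p*log2(p) = 0.530437
  p = 9/45 = 0.200000: log2(p) = -2.321928, -p*log2(p) = 0.464386
  p = 5/45 = 0.111111: log2(p) = -3.169925, -p*log2(p) = 0.352214
  p = 6/45 = 0.133333: log2(p) = -2.906891, -p*log2(p) = 0.387585
  p = 9/45 = 0.200000: log2(p) = -2.321928, -p*log2(p) = 0.464386
H = 0.530437 + 0.464386 + 0.352214 + 0.387585 + 0.464386 = 2.199008

H = 2.199 bits/symbol


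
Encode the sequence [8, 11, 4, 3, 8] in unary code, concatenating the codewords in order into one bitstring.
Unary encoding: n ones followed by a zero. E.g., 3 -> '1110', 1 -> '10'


Encode each number as n ones followed by a terminating 0:
  8 -> 111111110 (9 bits)
  11 -> 111111111110 (12 bits)
  4 -> 11110 (5 bits)
  3 -> 1110 (4 bits)
  8 -> 111111110 (9 bits)
Total length = 9 + 12 + 5 + 4 + 9 = 39 bits.

Unary([8, 11, 4, 3, 8]) = 111111110111111111110111101110111111110 (39 bits)


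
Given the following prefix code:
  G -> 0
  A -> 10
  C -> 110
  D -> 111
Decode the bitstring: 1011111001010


Decoding step by step:
Bits 10 -> A
Bits 111 -> D
Bits 110 -> C
Bits 0 -> G
Bits 10 -> A
Bits 10 -> A


Decoded message: ADCGAA


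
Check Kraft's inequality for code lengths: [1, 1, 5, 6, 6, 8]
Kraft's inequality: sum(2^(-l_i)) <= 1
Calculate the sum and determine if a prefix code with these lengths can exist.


Sum = 2^(-1) + 2^(-1) + 2^(-5) + 2^(-6) + 2^(-6) + 2^(-8)
    = 0.5 + 0.5 + 0.03125 + 0.015625 + 0.015625 + 0.00390625
    = 273/256 = 1.06640625
Since 1.06640625 > 1, Kraft's inequality is NOT satisfied.
A prefix code with these lengths CANNOT exist.

Kraft sum = 1.06640625. Not satisfied.


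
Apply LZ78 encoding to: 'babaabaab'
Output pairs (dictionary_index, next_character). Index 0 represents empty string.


LZ78 encoding steps:
Dictionary: {0: ''}
Step 1: w='' (idx 0), next='b' -> output (0, 'b'), add 'b' as idx 1
Step 2: w='' (idx 0), next='a' -> output (0, 'a'), add 'a' as idx 2
Step 3: w='b' (idx 1), next='a' -> output (1, 'a'), add 'ba' as idx 3
Step 4: w='a' (idx 2), next='b' -> output (2, 'b'), add 'ab' as idx 4
Step 5: w='a' (idx 2), next='a' -> output (2, 'a'), add 'aa' as idx 5
Step 6: w='b' (idx 1), end of input -> output (1, '')


Encoded: [(0, 'b'), (0, 'a'), (1, 'a'), (2, 'b'), (2, 'a'), (1, '')]


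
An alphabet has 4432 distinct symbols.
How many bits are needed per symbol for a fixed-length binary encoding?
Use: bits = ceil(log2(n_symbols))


log2(4432) = 12.1137
Bracket: 2^12 = 4096 < 4432 <= 2^13 = 8192
So ceil(log2(4432)) = 13

bits = ceil(log2(4432)) = ceil(12.1137) = 13 bits


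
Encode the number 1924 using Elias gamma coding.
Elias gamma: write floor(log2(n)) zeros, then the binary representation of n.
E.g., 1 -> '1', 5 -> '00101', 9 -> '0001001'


num_bits = floor(log2(1924)) + 1 = 11
leading_zeros = num_bits - 1 = 10
binary(1924) = 11110000100

Elias gamma(1924) = '0000000000' + '11110000100' = 000000000011110000100 (21 bits)


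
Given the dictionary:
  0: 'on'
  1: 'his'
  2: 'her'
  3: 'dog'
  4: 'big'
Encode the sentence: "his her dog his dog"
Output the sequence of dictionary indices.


Look up each word in the dictionary:
  'his' -> 1
  'her' -> 2
  'dog' -> 3
  'his' -> 1
  'dog' -> 3

Encoded: [1, 2, 3, 1, 3]


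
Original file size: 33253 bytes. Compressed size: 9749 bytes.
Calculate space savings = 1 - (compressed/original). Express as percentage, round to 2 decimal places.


ratio = compressed/original = 9749/33253 = 0.293177
savings = 1 - ratio = 1 - 0.293177 = 0.706823
as a percentage: 0.706823 * 100 = 70.68%

Space savings = 1 - 9749/33253 = 70.68%


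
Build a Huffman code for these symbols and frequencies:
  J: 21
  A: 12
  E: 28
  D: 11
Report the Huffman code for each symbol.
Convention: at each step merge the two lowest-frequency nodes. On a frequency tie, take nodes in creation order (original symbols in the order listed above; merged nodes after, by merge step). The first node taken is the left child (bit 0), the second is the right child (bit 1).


Huffman tree construction:
Step 1: Merge D(11) + A(12) = 23
Step 2: Merge J(21) + (D+A)(23) = 44
Step 3: Merge E(28) + (J+(D+A))(44) = 72
Read each symbol's code off the tree from the root (left child = 0, right child = 1).

Codes:
  J: 10 (length 2)
  A: 111 (length 3)
  E: 0 (length 1)
  D: 110 (length 3)
Average code length: 139/72 = 1.9306 bits/symbol


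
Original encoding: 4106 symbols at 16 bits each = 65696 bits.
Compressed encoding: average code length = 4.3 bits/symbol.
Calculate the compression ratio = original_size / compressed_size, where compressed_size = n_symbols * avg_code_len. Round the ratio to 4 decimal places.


original_size = n_symbols * orig_bits = 4106 * 16 = 65696 bits
compressed_size = n_symbols * avg_code_len = 4106 * 4.3 = 17655.8 bits
ratio = original_size / compressed_size = 65696 / 17655.8 = 3.7209

Compression ratio = 3.7209


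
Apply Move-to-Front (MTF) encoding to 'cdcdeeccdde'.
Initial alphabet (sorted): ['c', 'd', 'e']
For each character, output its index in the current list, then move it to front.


MTF encoding:
'c': index 0 in ['c', 'd', 'e'] -> ['c', 'd', 'e']
'd': index 1 in ['c', 'd', 'e'] -> ['d', 'c', 'e']
'c': index 1 in ['d', 'c', 'e'] -> ['c', 'd', 'e']
'd': index 1 in ['c', 'd', 'e'] -> ['d', 'c', 'e']
'e': index 2 in ['d', 'c', 'e'] -> ['e', 'd', 'c']
'e': index 0 in ['e', 'd', 'c'] -> ['e', 'd', 'c']
'c': index 2 in ['e', 'd', 'c'] -> ['c', 'e', 'd']
'c': index 0 in ['c', 'e', 'd'] -> ['c', 'e', 'd']
'd': index 2 in ['c', 'e', 'd'] -> ['d', 'c', 'e']
'd': index 0 in ['d', 'c', 'e'] -> ['d', 'c', 'e']
'e': index 2 in ['d', 'c', 'e'] -> ['e', 'd', 'c']


Output: [0, 1, 1, 1, 2, 0, 2, 0, 2, 0, 2]


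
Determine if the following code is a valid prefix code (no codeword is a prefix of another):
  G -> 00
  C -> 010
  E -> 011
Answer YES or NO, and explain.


Checking each pair (does one codeword prefix another?):
  G='00' vs C='010': no prefix
  G='00' vs E='011': no prefix
  C='010' vs G='00': no prefix
  C='010' vs E='011': no prefix
  E='011' vs G='00': no prefix
  E='011' vs C='010': no prefix
No violation found over all pairs.

YES -- this is a valid prefix code. No codeword is a prefix of any other codeword.


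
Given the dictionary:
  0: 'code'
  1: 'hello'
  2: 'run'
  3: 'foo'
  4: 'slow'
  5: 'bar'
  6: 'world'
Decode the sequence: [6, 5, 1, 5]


Look up each index in the dictionary:
  6 -> 'world'
  5 -> 'bar'
  1 -> 'hello'
  5 -> 'bar'

Decoded: "world bar hello bar"


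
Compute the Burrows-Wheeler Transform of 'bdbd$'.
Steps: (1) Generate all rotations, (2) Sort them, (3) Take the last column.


Rotations (sorted):
  0: $bdbd -> last char: d
  1: bd$bd -> last char: d
  2: bdbd$ -> last char: $
  3: d$bdb -> last char: b
  4: dbd$b -> last char: b


BWT = dd$bb


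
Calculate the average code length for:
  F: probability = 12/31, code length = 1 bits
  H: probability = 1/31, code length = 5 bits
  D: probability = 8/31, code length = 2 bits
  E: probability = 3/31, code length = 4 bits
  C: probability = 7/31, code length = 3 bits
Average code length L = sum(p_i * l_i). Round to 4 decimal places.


Weighted contributions p_i * l_i:
  F: (12/31) * 1 = 12/31
  H: (1/31) * 5 = 5/31
  D: (8/31) * 2 = 16/31
  E: (3/31) * 4 = 12/31
  C: (7/31) * 3 = 21/31
Sum = (12 + 5 + 16 + 12 + 21)/31 = 66/31

L = 66/31 = 2.1290 bits/symbol


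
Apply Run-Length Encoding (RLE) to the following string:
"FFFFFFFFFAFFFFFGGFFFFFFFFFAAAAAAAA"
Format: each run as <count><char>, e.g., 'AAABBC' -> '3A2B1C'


Scanning runs left to right:
  i=0: run of 'F' x 9 -> '9F'
  i=9: run of 'A' x 1 -> '1A'
  i=10: run of 'F' x 5 -> '5F'
  i=15: run of 'G' x 2 -> '2G'
  i=17: run of 'F' x 9 -> '9F'
  i=26: run of 'A' x 8 -> '8A'

RLE = 9F1A5F2G9F8A


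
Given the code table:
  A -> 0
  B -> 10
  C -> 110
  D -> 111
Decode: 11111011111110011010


Decoding:
111 -> D
110 -> C
111 -> D
111 -> D
10 -> B
0 -> A
110 -> C
10 -> B


Result: DCDDBACB


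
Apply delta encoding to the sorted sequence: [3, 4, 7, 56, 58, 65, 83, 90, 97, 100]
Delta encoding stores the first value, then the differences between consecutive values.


First value: 3
Deltas:
  4 - 3 = 1
  7 - 4 = 3
  56 - 7 = 49
  58 - 56 = 2
  65 - 58 = 7
  83 - 65 = 18
  90 - 83 = 7
  97 - 90 = 7
  100 - 97 = 3


Delta encoded: [3, 1, 3, 49, 2, 7, 18, 7, 7, 3]


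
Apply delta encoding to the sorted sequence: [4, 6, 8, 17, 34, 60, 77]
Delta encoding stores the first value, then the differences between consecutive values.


First value: 4
Deltas:
  6 - 4 = 2
  8 - 6 = 2
  17 - 8 = 9
  34 - 17 = 17
  60 - 34 = 26
  77 - 60 = 17


Delta encoded: [4, 2, 2, 9, 17, 26, 17]


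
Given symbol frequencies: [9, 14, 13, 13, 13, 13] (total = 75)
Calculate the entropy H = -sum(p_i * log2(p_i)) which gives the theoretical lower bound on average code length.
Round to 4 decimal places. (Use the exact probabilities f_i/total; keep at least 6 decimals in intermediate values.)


Per-symbol terms -p_i * log2(p_i) with p_i = f_i/75:
  p = 9/75 = 0.120000: log2(p) = -3.058894, -p*log2(p) = 0.367067
  p = 14/75 = 0.186667: log2(p) = -2.421464, -p*log2(p) = 0.452007
  p = 13/75 = 0.173333: log2(p) = -2.528379, -p*log2(p) = 0.438252
  p = 13/75 = 0.173333: log2(p) = -2.528379, -p*log2(p) = 0.438252
  p = 13/75 = 0.173333: log2(p) = -2.528379, -p*log2(p) = 0.438252
  p = 13/75 = 0.173333: log2(p) = -2.528379, -p*log2(p) = 0.438252
H = 0.367067 + 0.452007 + 0.438252 + 0.438252 + 0.438252 + 0.438252 = 2.572082

H = 2.5721 bits/symbol


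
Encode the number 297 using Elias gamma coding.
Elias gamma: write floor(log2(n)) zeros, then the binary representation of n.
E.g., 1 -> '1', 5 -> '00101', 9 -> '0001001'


num_bits = floor(log2(297)) + 1 = 9
leading_zeros = num_bits - 1 = 8
binary(297) = 100101001

Elias gamma(297) = '00000000' + '100101001' = 00000000100101001 (17 bits)


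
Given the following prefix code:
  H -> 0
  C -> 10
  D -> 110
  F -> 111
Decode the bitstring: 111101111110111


Decoding step by step:
Bits 111 -> F
Bits 10 -> C
Bits 111 -> F
Bits 111 -> F
Bits 0 -> H
Bits 111 -> F


Decoded message: FCFFHF


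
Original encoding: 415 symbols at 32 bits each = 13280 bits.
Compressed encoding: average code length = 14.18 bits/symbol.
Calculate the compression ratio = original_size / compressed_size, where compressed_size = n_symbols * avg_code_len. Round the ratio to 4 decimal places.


original_size = n_symbols * orig_bits = 415 * 32 = 13280 bits
compressed_size = n_symbols * avg_code_len = 415 * 14.18 = 5884.7 bits
ratio = original_size / compressed_size = 13280 / 5884.7 = 2.2567

Compression ratio = 2.2567


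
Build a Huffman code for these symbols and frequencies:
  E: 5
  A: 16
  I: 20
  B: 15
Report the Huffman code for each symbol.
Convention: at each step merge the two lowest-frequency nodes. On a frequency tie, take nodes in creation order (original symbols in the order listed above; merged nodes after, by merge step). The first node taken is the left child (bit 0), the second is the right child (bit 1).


Huffman tree construction:
Step 1: Merge E(5) + B(15) = 20
Step 2: Merge A(16) + I(20) = 36
Step 3: Merge (E+B)(20) + (A+I)(36) = 56
Read each symbol's code off the tree from the root (left child = 0, right child = 1).

Codes:
  E: 00 (length 2)
  A: 10 (length 2)
  I: 11 (length 2)
  B: 01 (length 2)
Average code length: 112/56 = 2.0000 bits/symbol


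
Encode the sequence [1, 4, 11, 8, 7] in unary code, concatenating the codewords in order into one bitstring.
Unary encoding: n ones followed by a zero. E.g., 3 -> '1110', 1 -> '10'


Encode each number as n ones followed by a terminating 0:
  1 -> 10 (2 bits)
  4 -> 11110 (5 bits)
  11 -> 111111111110 (12 bits)
  8 -> 111111110 (9 bits)
  7 -> 11111110 (8 bits)
Total length = 2 + 5 + 12 + 9 + 8 = 36 bits.

Unary([1, 4, 11, 8, 7]) = 101111011111111111011111111011111110 (36 bits)


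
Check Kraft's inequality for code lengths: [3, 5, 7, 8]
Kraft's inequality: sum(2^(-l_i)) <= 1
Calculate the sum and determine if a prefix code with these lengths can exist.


Sum = 2^(-3) + 2^(-5) + 2^(-7) + 2^(-8)
    = 0.125 + 0.03125 + 0.0078125 + 0.00390625
    = 43/256 = 0.16796875
Since 0.16796875 <= 1, Kraft's inequality IS satisfied.
A prefix code with these lengths CAN exist.

Kraft sum = 0.16796875. Satisfied.


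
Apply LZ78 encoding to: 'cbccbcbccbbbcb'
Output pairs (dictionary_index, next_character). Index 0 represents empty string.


LZ78 encoding steps:
Dictionary: {0: ''}
Step 1: w='' (idx 0), next='c' -> output (0, 'c'), add 'c' as idx 1
Step 2: w='' (idx 0), next='b' -> output (0, 'b'), add 'b' as idx 2
Step 3: w='c' (idx 1), next='c' -> output (1, 'c'), add 'cc' as idx 3
Step 4: w='b' (idx 2), next='c' -> output (2, 'c'), add 'bc' as idx 4
Step 5: w='bc' (idx 4), next='c' -> output (4, 'c'), add 'bcc' as idx 5
Step 6: w='b' (idx 2), next='b' -> output (2, 'b'), add 'bb' as idx 6
Step 7: w='bc' (idx 4), next='b' -> output (4, 'b'), add 'bcb' as idx 7


Encoded: [(0, 'c'), (0, 'b'), (1, 'c'), (2, 'c'), (4, 'c'), (2, 'b'), (4, 'b')]


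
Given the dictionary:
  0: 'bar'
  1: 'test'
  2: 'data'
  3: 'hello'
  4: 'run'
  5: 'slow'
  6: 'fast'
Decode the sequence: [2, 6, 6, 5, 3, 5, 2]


Look up each index in the dictionary:
  2 -> 'data'
  6 -> 'fast'
  6 -> 'fast'
  5 -> 'slow'
  3 -> 'hello'
  5 -> 'slow'
  2 -> 'data'

Decoded: "data fast fast slow hello slow data"


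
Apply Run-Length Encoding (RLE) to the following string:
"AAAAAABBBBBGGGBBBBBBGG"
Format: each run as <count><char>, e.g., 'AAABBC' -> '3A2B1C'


Scanning runs left to right:
  i=0: run of 'A' x 6 -> '6A'
  i=6: run of 'B' x 5 -> '5B'
  i=11: run of 'G' x 3 -> '3G'
  i=14: run of 'B' x 6 -> '6B'
  i=20: run of 'G' x 2 -> '2G'

RLE = 6A5B3G6B2G


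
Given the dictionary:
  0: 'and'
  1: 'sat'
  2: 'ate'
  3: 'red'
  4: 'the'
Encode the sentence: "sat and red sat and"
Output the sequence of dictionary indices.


Look up each word in the dictionary:
  'sat' -> 1
  'and' -> 0
  'red' -> 3
  'sat' -> 1
  'and' -> 0

Encoded: [1, 0, 3, 1, 0]


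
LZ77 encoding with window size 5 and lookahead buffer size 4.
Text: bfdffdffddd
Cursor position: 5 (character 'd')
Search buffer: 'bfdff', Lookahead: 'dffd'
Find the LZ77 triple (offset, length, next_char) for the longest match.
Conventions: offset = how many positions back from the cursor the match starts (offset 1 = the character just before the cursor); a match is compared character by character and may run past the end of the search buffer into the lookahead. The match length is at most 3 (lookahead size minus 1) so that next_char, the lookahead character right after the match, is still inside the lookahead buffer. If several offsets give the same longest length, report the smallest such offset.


Try each offset into the search buffer:
  offset=1 (pos 4, char 'f'): match length 0
  offset=2 (pos 3, char 'f'): match length 0
  offset=3 (pos 2, char 'd'): match length 3
  offset=4 (pos 1, char 'f'): match length 0
  offset=5 (pos 0, char 'b'): match length 0
Longest match has length 3 at offset 3.
next_char = character at position 5 + 3 = 8 -> 'd'

Best match: offset=3, length=3 (matching 'dff' starting at position 2)
LZ77 triple: (3, 3, 'd')


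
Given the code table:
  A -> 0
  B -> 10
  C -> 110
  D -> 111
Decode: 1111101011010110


Decoding:
111 -> D
110 -> C
10 -> B
110 -> C
10 -> B
110 -> C


Result: DCBCBC


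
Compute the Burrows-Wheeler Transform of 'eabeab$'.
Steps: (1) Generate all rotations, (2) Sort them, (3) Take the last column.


Rotations (sorted):
  0: $eabeab -> last char: b
  1: ab$eabe -> last char: e
  2: abeab$e -> last char: e
  3: b$eabea -> last char: a
  4: beab$ea -> last char: a
  5: eab$eab -> last char: b
  6: eabeab$ -> last char: $


BWT = beeaab$


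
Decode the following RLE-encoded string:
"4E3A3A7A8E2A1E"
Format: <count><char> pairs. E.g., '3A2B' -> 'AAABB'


Expanding each <count><char> pair:
  4E -> 'EEEE'
  3A -> 'AAA'
  3A -> 'AAA'
  7A -> 'AAAAAAA'
  8E -> 'EEEEEEEE'
  2A -> 'AA'
  1E -> 'E'

Decoded = EEEEAAAAAAAAAAAAAEEEEEEEEAAE


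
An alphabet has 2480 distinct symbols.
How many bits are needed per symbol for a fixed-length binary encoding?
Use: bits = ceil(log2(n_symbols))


log2(2480) = 11.2761
Bracket: 2^11 = 2048 < 2480 <= 2^12 = 4096
So ceil(log2(2480)) = 12

bits = ceil(log2(2480)) = ceil(11.2761) = 12 bits


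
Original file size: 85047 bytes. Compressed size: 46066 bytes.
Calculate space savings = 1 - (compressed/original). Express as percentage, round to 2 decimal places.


ratio = compressed/original = 46066/85047 = 0.541653
savings = 1 - ratio = 1 - 0.541653 = 0.458347
as a percentage: 0.458347 * 100 = 45.83%

Space savings = 1 - 46066/85047 = 45.83%


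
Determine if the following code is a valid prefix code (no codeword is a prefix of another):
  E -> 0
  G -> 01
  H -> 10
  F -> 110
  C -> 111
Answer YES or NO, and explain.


Checking each pair (does one codeword prefix another?):
  E='0' vs G='01': prefix -- VIOLATION

NO -- this is NOT a valid prefix code. E (0) is a prefix of G (01).


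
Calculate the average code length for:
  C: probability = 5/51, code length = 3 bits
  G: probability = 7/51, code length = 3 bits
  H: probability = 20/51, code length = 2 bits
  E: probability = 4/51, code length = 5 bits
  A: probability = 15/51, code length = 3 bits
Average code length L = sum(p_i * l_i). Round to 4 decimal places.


Weighted contributions p_i * l_i:
  C: (5/51) * 3 = 15/51
  G: (7/51) * 3 = 21/51
  H: (20/51) * 2 = 40/51
  E: (4/51) * 5 = 20/51
  A: (15/51) * 3 = 45/51
Sum = (15 + 21 + 40 + 20 + 45)/51 = 141/51

L = 141/51 = 2.7647 bits/symbol


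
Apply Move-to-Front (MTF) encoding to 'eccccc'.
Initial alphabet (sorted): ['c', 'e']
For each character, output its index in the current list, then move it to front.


MTF encoding:
'e': index 1 in ['c', 'e'] -> ['e', 'c']
'c': index 1 in ['e', 'c'] -> ['c', 'e']
'c': index 0 in ['c', 'e'] -> ['c', 'e']
'c': index 0 in ['c', 'e'] -> ['c', 'e']
'c': index 0 in ['c', 'e'] -> ['c', 'e']
'c': index 0 in ['c', 'e'] -> ['c', 'e']


Output: [1, 1, 0, 0, 0, 0]


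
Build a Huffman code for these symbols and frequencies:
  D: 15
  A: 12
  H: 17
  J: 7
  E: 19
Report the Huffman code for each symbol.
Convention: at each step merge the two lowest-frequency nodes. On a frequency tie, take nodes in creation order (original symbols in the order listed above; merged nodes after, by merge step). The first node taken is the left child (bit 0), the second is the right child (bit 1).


Huffman tree construction:
Step 1: Merge J(7) + A(12) = 19
Step 2: Merge D(15) + H(17) = 32
Step 3: Merge E(19) + (J+A)(19) = 38
Step 4: Merge (D+H)(32) + (E+(J+A))(38) = 70
Read each symbol's code off the tree from the root (left child = 0, right child = 1).

Codes:
  D: 00 (length 2)
  A: 111 (length 3)
  H: 01 (length 2)
  J: 110 (length 3)
  E: 10 (length 2)
Average code length: 159/70 = 2.2714 bits/symbol


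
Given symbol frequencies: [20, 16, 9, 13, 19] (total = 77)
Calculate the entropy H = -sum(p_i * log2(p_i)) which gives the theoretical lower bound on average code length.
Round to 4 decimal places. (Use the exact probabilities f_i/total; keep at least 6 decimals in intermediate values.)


Per-symbol terms -p_i * log2(p_i) with p_i = f_i/77:
  p = 20/77 = 0.259740: log2(p) = -1.944858, -p*log2(p) = 0.505158
  p = 16/77 = 0.207792: log2(p) = -2.266787, -p*log2(p) = 0.471021
  p = 9/77 = 0.116883: log2(p) = -3.096862, -p*log2(p) = 0.361971
  p = 13/77 = 0.168831: log2(p) = -2.566347, -p*log2(p) = 0.433279
  p = 19/77 = 0.246753: log2(p) = -2.018859, -p*log2(p) = 0.498160
H = 0.505158 + 0.471021 + 0.361971 + 0.433279 + 0.498160 = 2.269589

H = 2.2696 bits/symbol


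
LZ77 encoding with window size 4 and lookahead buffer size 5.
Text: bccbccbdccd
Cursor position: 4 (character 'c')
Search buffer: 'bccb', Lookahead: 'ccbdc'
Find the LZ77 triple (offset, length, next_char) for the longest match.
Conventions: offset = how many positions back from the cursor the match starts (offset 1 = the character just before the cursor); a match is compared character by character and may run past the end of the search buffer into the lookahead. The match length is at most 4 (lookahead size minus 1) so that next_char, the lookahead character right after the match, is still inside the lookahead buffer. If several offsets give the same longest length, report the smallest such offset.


Try each offset into the search buffer:
  offset=1 (pos 3, char 'b'): match length 0
  offset=2 (pos 2, char 'c'): match length 1
  offset=3 (pos 1, char 'c'): match length 3
  offset=4 (pos 0, char 'b'): match length 0
Longest match has length 3 at offset 3.
next_char = character at position 4 + 3 = 7 -> 'd'

Best match: offset=3, length=3 (matching 'ccb' starting at position 1)
LZ77 triple: (3, 3, 'd')


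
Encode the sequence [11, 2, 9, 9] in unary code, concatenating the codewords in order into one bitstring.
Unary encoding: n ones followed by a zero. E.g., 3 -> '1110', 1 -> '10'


Encode each number as n ones followed by a terminating 0:
  11 -> 111111111110 (12 bits)
  2 -> 110 (3 bits)
  9 -> 1111111110 (10 bits)
  9 -> 1111111110 (10 bits)
Total length = 12 + 3 + 10 + 10 = 35 bits.

Unary([11, 2, 9, 9]) = 11111111111011011111111101111111110 (35 bits)


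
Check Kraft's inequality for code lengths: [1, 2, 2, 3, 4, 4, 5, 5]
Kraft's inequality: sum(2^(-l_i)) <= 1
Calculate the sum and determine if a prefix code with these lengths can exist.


Sum = 2^(-1) + 2^(-2) + 2^(-2) + 2^(-3) + 2^(-4) + 2^(-4) + 2^(-5) + 2^(-5)
    = 0.5 + 0.25 + 0.25 + 0.125 + 0.0625 + 0.0625 + 0.03125 + 0.03125
    = 42/32 = 1.3125
Since 1.3125 > 1, Kraft's inequality is NOT satisfied.
A prefix code with these lengths CANNOT exist.

Kraft sum = 1.3125. Not satisfied.


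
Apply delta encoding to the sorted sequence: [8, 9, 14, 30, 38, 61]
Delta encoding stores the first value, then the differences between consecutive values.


First value: 8
Deltas:
  9 - 8 = 1
  14 - 9 = 5
  30 - 14 = 16
  38 - 30 = 8
  61 - 38 = 23


Delta encoded: [8, 1, 5, 16, 8, 23]


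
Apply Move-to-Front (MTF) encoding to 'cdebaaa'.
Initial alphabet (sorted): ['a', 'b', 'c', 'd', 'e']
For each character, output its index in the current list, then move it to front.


MTF encoding:
'c': index 2 in ['a', 'b', 'c', 'd', 'e'] -> ['c', 'a', 'b', 'd', 'e']
'd': index 3 in ['c', 'a', 'b', 'd', 'e'] -> ['d', 'c', 'a', 'b', 'e']
'e': index 4 in ['d', 'c', 'a', 'b', 'e'] -> ['e', 'd', 'c', 'a', 'b']
'b': index 4 in ['e', 'd', 'c', 'a', 'b'] -> ['b', 'e', 'd', 'c', 'a']
'a': index 4 in ['b', 'e', 'd', 'c', 'a'] -> ['a', 'b', 'e', 'd', 'c']
'a': index 0 in ['a', 'b', 'e', 'd', 'c'] -> ['a', 'b', 'e', 'd', 'c']
'a': index 0 in ['a', 'b', 'e', 'd', 'c'] -> ['a', 'b', 'e', 'd', 'c']


Output: [2, 3, 4, 4, 4, 0, 0]


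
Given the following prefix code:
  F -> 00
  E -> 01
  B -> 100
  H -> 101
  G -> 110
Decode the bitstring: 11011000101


Decoding step by step:
Bits 110 -> G
Bits 110 -> G
Bits 00 -> F
Bits 101 -> H


Decoded message: GGFH


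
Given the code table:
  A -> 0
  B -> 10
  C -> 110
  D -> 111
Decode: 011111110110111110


Decoding:
0 -> A
111 -> D
111 -> D
10 -> B
110 -> C
111 -> D
110 -> C


Result: ADDBCDC


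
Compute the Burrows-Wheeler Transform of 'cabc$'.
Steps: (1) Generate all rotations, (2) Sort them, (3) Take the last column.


Rotations (sorted):
  0: $cabc -> last char: c
  1: abc$c -> last char: c
  2: bc$ca -> last char: a
  3: c$cab -> last char: b
  4: cabc$ -> last char: $


BWT = ccab$


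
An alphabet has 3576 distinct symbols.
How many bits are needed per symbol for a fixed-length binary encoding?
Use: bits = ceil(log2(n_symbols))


log2(3576) = 11.8041
Bracket: 2^11 = 2048 < 3576 <= 2^12 = 4096
So ceil(log2(3576)) = 12

bits = ceil(log2(3576)) = ceil(11.8041) = 12 bits


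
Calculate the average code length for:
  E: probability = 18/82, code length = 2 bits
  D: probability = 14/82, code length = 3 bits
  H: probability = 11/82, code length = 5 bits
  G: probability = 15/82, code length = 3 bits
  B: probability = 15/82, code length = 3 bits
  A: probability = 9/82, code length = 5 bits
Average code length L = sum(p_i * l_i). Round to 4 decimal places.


Weighted contributions p_i * l_i:
  E: (18/82) * 2 = 36/82
  D: (14/82) * 3 = 42/82
  H: (11/82) * 5 = 55/82
  G: (15/82) * 3 = 45/82
  B: (15/82) * 3 = 45/82
  A: (9/82) * 5 = 45/82
Sum = (36 + 42 + 55 + 45 + 45 + 45)/82 = 268/82

L = 268/82 = 3.2683 bits/symbol


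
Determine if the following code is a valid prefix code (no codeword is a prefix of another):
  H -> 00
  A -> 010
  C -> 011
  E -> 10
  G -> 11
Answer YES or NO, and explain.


Checking each pair (does one codeword prefix another?):
  H='00' vs A='010': no prefix
  H='00' vs C='011': no prefix
  H='00' vs E='10': no prefix
  H='00' vs G='11': no prefix
  A='010' vs H='00': no prefix
  A='010' vs C='011': no prefix
  A='010' vs E='10': no prefix
  A='010' vs G='11': no prefix
  C='011' vs H='00': no prefix
  C='011' vs A='010': no prefix
  C='011' vs E='10': no prefix
  C='011' vs G='11': no prefix
  E='10' vs H='00': no prefix
  E='10' vs A='010': no prefix
  E='10' vs C='011': no prefix
  E='10' vs G='11': no prefix
  G='11' vs H='00': no prefix
  G='11' vs A='010': no prefix
  G='11' vs C='011': no prefix
  G='11' vs E='10': no prefix
No violation found over all pairs.

YES -- this is a valid prefix code. No codeword is a prefix of any other codeword.


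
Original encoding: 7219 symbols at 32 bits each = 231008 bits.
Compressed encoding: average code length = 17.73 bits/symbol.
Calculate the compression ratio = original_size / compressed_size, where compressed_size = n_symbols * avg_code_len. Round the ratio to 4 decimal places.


original_size = n_symbols * orig_bits = 7219 * 32 = 231008 bits
compressed_size = n_symbols * avg_code_len = 7219 * 17.73 = 127992.87 bits
ratio = original_size / compressed_size = 231008 / 127992.87 = 1.8049

Compression ratio = 1.8049


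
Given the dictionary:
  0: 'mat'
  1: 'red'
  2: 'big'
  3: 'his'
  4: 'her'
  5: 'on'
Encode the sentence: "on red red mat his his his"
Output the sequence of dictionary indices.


Look up each word in the dictionary:
  'on' -> 5
  'red' -> 1
  'red' -> 1
  'mat' -> 0
  'his' -> 3
  'his' -> 3
  'his' -> 3

Encoded: [5, 1, 1, 0, 3, 3, 3]


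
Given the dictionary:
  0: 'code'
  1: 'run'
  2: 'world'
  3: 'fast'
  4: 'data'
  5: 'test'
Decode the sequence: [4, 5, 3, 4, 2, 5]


Look up each index in the dictionary:
  4 -> 'data'
  5 -> 'test'
  3 -> 'fast'
  4 -> 'data'
  2 -> 'world'
  5 -> 'test'

Decoded: "data test fast data world test"


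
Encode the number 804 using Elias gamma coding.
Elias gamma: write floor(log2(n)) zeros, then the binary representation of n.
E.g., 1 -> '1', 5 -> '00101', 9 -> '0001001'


num_bits = floor(log2(804)) + 1 = 10
leading_zeros = num_bits - 1 = 9
binary(804) = 1100100100

Elias gamma(804) = '000000000' + '1100100100' = 0000000001100100100 (19 bits)


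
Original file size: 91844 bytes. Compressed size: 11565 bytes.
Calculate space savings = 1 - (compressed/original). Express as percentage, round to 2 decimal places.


ratio = compressed/original = 11565/91844 = 0.12592
savings = 1 - ratio = 1 - 0.12592 = 0.87408
as a percentage: 0.87408 * 100 = 87.41%

Space savings = 1 - 11565/91844 = 87.41%


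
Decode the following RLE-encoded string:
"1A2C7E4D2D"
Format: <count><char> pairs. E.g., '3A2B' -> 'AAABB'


Expanding each <count><char> pair:
  1A -> 'A'
  2C -> 'CC'
  7E -> 'EEEEEEE'
  4D -> 'DDDD'
  2D -> 'DD'

Decoded = ACCEEEEEEEDDDDDD


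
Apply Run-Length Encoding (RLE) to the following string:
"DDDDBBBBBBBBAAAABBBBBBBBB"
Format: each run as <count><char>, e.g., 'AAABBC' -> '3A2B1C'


Scanning runs left to right:
  i=0: run of 'D' x 4 -> '4D'
  i=4: run of 'B' x 8 -> '8B'
  i=12: run of 'A' x 4 -> '4A'
  i=16: run of 'B' x 9 -> '9B'

RLE = 4D8B4A9B


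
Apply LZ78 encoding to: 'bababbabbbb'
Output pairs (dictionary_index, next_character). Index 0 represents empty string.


LZ78 encoding steps:
Dictionary: {0: ''}
Step 1: w='' (idx 0), next='b' -> output (0, 'b'), add 'b' as idx 1
Step 2: w='' (idx 0), next='a' -> output (0, 'a'), add 'a' as idx 2
Step 3: w='b' (idx 1), next='a' -> output (1, 'a'), add 'ba' as idx 3
Step 4: w='b' (idx 1), next='b' -> output (1, 'b'), add 'bb' as idx 4
Step 5: w='a' (idx 2), next='b' -> output (2, 'b'), add 'ab' as idx 5
Step 6: w='bb' (idx 4), next='b' -> output (4, 'b'), add 'bbb' as idx 6


Encoded: [(0, 'b'), (0, 'a'), (1, 'a'), (1, 'b'), (2, 'b'), (4, 'b')]


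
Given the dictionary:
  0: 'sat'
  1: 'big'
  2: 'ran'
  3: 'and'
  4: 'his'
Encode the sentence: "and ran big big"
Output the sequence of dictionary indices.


Look up each word in the dictionary:
  'and' -> 3
  'ran' -> 2
  'big' -> 1
  'big' -> 1

Encoded: [3, 2, 1, 1]


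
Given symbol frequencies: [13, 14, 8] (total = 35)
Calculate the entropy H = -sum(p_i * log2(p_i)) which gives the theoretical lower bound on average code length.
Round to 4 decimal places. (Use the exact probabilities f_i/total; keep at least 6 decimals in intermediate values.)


Per-symbol terms -p_i * log2(p_i) with p_i = f_i/35:
  p = 13/35 = 0.371429: log2(p) = -1.428843, -p*log2(p) = 0.530713
  p = 14/35 = 0.400000: log2(p) = -1.321928, -p*log2(p) = 0.528771
  p = 8/35 = 0.228571: log2(p) = -2.129283, -p*log2(p) = 0.486693
H = 0.530713 + 0.528771 + 0.486693 = 1.546177

H = 1.5462 bits/symbol


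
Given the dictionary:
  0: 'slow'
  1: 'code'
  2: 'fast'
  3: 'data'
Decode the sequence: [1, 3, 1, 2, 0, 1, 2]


Look up each index in the dictionary:
  1 -> 'code'
  3 -> 'data'
  1 -> 'code'
  2 -> 'fast'
  0 -> 'slow'
  1 -> 'code'
  2 -> 'fast'

Decoded: "code data code fast slow code fast"


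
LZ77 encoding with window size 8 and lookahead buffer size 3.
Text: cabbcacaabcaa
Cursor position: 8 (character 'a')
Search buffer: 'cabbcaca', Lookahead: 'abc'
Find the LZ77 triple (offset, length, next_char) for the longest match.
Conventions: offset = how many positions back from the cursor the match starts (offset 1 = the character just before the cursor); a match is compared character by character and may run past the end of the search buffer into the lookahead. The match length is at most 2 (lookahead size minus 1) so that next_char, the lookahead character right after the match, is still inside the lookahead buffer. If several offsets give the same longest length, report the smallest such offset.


Try each offset into the search buffer:
  offset=1 (pos 7, char 'a'): match length 1
  offset=2 (pos 6, char 'c'): match length 0
  offset=3 (pos 5, char 'a'): match length 1
  offset=4 (pos 4, char 'c'): match length 0
  offset=5 (pos 3, char 'b'): match length 0
  offset=6 (pos 2, char 'b'): match length 0
  offset=7 (pos 1, char 'a'): match length 2
  offset=8 (pos 0, char 'c'): match length 0
Longest match has length 2 at offset 7.
next_char = character at position 8 + 2 = 10 -> 'c'

Best match: offset=7, length=2 (matching 'ab' starting at position 1)
LZ77 triple: (7, 2, 'c')


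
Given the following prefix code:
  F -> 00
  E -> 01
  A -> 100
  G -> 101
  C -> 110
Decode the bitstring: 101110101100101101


Decoding step by step:
Bits 101 -> G
Bits 110 -> C
Bits 101 -> G
Bits 100 -> A
Bits 101 -> G
Bits 101 -> G


Decoded message: GCGAGG


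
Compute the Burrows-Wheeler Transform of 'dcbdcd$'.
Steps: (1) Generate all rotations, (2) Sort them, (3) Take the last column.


Rotations (sorted):
  0: $dcbdcd -> last char: d
  1: bdcd$dc -> last char: c
  2: cbdcd$d -> last char: d
  3: cd$dcbd -> last char: d
  4: d$dcbdc -> last char: c
  5: dcbdcd$ -> last char: $
  6: dcd$dcb -> last char: b


BWT = dcddc$b


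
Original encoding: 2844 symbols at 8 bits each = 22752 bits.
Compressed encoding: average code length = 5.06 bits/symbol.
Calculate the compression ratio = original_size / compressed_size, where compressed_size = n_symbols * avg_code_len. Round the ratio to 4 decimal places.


original_size = n_symbols * orig_bits = 2844 * 8 = 22752 bits
compressed_size = n_symbols * avg_code_len = 2844 * 5.06 = 14390.64 bits
ratio = original_size / compressed_size = 22752 / 14390.64 = 1.581

Compression ratio = 1.581


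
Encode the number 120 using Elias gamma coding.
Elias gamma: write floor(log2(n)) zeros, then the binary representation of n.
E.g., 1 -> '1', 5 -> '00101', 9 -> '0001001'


num_bits = floor(log2(120)) + 1 = 7
leading_zeros = num_bits - 1 = 6
binary(120) = 1111000

Elias gamma(120) = '000000' + '1111000' = 0000001111000 (13 bits)


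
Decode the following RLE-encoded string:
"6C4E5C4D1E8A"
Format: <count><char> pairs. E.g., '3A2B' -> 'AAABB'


Expanding each <count><char> pair:
  6C -> 'CCCCCC'
  4E -> 'EEEE'
  5C -> 'CCCCC'
  4D -> 'DDDD'
  1E -> 'E'
  8A -> 'AAAAAAAA'

Decoded = CCCCCCEEEECCCCCDDDDEAAAAAAAA


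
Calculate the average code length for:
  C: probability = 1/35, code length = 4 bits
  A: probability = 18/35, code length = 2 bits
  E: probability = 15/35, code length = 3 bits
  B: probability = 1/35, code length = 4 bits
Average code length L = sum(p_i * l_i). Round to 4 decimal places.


Weighted contributions p_i * l_i:
  C: (1/35) * 4 = 4/35
  A: (18/35) * 2 = 36/35
  E: (15/35) * 3 = 45/35
  B: (1/35) * 4 = 4/35
Sum = (4 + 36 + 45 + 4)/35 = 89/35

L = 89/35 = 2.5429 bits/symbol


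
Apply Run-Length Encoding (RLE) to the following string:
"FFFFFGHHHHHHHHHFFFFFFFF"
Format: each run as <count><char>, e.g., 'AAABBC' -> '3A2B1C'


Scanning runs left to right:
  i=0: run of 'F' x 5 -> '5F'
  i=5: run of 'G' x 1 -> '1G'
  i=6: run of 'H' x 9 -> '9H'
  i=15: run of 'F' x 8 -> '8F'

RLE = 5F1G9H8F


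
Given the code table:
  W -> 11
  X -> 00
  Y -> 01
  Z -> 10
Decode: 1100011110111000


Decoding:
11 -> W
00 -> X
01 -> Y
11 -> W
10 -> Z
11 -> W
10 -> Z
00 -> X


Result: WXYWZWZX


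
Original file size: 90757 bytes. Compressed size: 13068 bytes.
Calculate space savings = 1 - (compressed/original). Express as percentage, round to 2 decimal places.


ratio = compressed/original = 13068/90757 = 0.143989
savings = 1 - ratio = 1 - 0.143989 = 0.856011
as a percentage: 0.856011 * 100 = 85.6%

Space savings = 1 - 13068/90757 = 85.6%


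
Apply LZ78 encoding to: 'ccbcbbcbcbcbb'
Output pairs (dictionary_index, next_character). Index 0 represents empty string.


LZ78 encoding steps:
Dictionary: {0: ''}
Step 1: w='' (idx 0), next='c' -> output (0, 'c'), add 'c' as idx 1
Step 2: w='c' (idx 1), next='b' -> output (1, 'b'), add 'cb' as idx 2
Step 3: w='cb' (idx 2), next='b' -> output (2, 'b'), add 'cbb' as idx 3
Step 4: w='cb' (idx 2), next='c' -> output (2, 'c'), add 'cbc' as idx 4
Step 5: w='' (idx 0), next='b' -> output (0, 'b'), add 'b' as idx 5
Step 6: w='cbb' (idx 3), end of input -> output (3, '')


Encoded: [(0, 'c'), (1, 'b'), (2, 'b'), (2, 'c'), (0, 'b'), (3, '')]


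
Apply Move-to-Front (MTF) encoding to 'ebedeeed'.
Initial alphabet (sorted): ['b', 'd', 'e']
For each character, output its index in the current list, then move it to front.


MTF encoding:
'e': index 2 in ['b', 'd', 'e'] -> ['e', 'b', 'd']
'b': index 1 in ['e', 'b', 'd'] -> ['b', 'e', 'd']
'e': index 1 in ['b', 'e', 'd'] -> ['e', 'b', 'd']
'd': index 2 in ['e', 'b', 'd'] -> ['d', 'e', 'b']
'e': index 1 in ['d', 'e', 'b'] -> ['e', 'd', 'b']
'e': index 0 in ['e', 'd', 'b'] -> ['e', 'd', 'b']
'e': index 0 in ['e', 'd', 'b'] -> ['e', 'd', 'b']
'd': index 1 in ['e', 'd', 'b'] -> ['d', 'e', 'b']


Output: [2, 1, 1, 2, 1, 0, 0, 1]


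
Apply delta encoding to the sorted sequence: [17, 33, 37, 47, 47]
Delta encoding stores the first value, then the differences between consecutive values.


First value: 17
Deltas:
  33 - 17 = 16
  37 - 33 = 4
  47 - 37 = 10
  47 - 47 = 0


Delta encoded: [17, 16, 4, 10, 0]


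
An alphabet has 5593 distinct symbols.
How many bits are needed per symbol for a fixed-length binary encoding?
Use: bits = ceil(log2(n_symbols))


log2(5593) = 12.4494
Bracket: 2^12 = 4096 < 5593 <= 2^13 = 8192
So ceil(log2(5593)) = 13

bits = ceil(log2(5593)) = ceil(12.4494) = 13 bits


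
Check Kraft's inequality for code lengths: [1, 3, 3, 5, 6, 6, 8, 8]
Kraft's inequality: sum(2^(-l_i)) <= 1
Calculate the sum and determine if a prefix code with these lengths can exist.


Sum = 2^(-1) + 2^(-3) + 2^(-3) + 2^(-5) + 2^(-6) + 2^(-6) + 2^(-8) + 2^(-8)
    = 0.5 + 0.125 + 0.125 + 0.03125 + 0.015625 + 0.015625 + 0.00390625 + 0.00390625
    = 210/256 = 0.8203125
Since 0.8203125 <= 1, Kraft's inequality IS satisfied.
A prefix code with these lengths CAN exist.

Kraft sum = 0.8203125. Satisfied.


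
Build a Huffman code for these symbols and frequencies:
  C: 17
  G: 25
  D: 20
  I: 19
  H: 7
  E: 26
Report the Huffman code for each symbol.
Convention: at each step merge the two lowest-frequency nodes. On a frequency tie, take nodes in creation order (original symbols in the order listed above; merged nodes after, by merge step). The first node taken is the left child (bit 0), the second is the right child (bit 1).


Huffman tree construction:
Step 1: Merge H(7) + C(17) = 24
Step 2: Merge I(19) + D(20) = 39
Step 3: Merge (H+C)(24) + G(25) = 49
Step 4: Merge E(26) + (I+D)(39) = 65
Step 5: Merge ((H+C)+G)(49) + (E+(I+D))(65) = 114
Read each symbol's code off the tree from the root (left child = 0, right child = 1).

Codes:
  C: 001 (length 3)
  G: 01 (length 2)
  D: 111 (length 3)
  I: 110 (length 3)
  H: 000 (length 3)
  E: 10 (length 2)
Average code length: 291/114 = 2.5526 bits/symbol


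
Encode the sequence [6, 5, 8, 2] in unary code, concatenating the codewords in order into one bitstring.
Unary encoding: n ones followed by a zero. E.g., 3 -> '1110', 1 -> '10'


Encode each number as n ones followed by a terminating 0:
  6 -> 1111110 (7 bits)
  5 -> 111110 (6 bits)
  8 -> 111111110 (9 bits)
  2 -> 110 (3 bits)
Total length = 7 + 6 + 9 + 3 = 25 bits.

Unary([6, 5, 8, 2]) = 1111110111110111111110110 (25 bits)


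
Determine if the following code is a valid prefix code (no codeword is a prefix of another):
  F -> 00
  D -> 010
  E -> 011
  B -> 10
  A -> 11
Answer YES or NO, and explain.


Checking each pair (does one codeword prefix another?):
  F='00' vs D='010': no prefix
  F='00' vs E='011': no prefix
  F='00' vs B='10': no prefix
  F='00' vs A='11': no prefix
  D='010' vs F='00': no prefix
  D='010' vs E='011': no prefix
  D='010' vs B='10': no prefix
  D='010' vs A='11': no prefix
  E='011' vs F='00': no prefix
  E='011' vs D='010': no prefix
  E='011' vs B='10': no prefix
  E='011' vs A='11': no prefix
  B='10' vs F='00': no prefix
  B='10' vs D='010': no prefix
  B='10' vs E='011': no prefix
  B='10' vs A='11': no prefix
  A='11' vs F='00': no prefix
  A='11' vs D='010': no prefix
  A='11' vs E='011': no prefix
  A='11' vs B='10': no prefix
No violation found over all pairs.

YES -- this is a valid prefix code. No codeword is a prefix of any other codeword.
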